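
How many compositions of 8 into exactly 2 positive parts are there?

7

By stars and bars with positive parts, the count is C(7,1) = 7.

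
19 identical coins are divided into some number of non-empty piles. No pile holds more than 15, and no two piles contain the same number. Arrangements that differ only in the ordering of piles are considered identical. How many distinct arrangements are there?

There are too many to list fully; the first 12 (by largest part) are:
4, 15
1, 3, 15
5, 14
1, 4, 14
2, 3, 14
6, 13
1, 5, 13
2, 4, 13
1, 2, 3, 13
7, 12
1, 6, 12
2, 5, 12
…and 37 more, for 49 total.

49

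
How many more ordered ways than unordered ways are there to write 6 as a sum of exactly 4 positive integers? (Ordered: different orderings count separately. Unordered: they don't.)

8

Compositions: C(5,3) = 10.
Unordered (partitions into 4 parts): 2.
Difference: 10 − 2 = 8.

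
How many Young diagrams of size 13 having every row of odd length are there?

18

They are:
13
11,1,1
9,3,1
9,1,1,1,1
7,5,1
7,3,3
7,3,1,1,1
7,1,1,1,1,1,1
5,5,3
5,5,1,1,1
5,3,3,1,1
5,3,1,1,1,1,1
5,1,1,1,1,1,1,1,1
3,3,3,3,1
3,3,3,1,1,1,1
3,3,1,1,1,1,1,1,1
3,1,1,1,1,1,1,1,1,1,1
1,1,1,1,1,1,1,1,1,1,1,1,1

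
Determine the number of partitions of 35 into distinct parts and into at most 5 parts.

There are 480 such partitions.

480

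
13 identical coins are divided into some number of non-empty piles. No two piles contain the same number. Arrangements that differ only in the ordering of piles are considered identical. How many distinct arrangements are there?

18

The partitions of 13 that satisfy the conditions:
13
1+12
2+11
3+10
1+2+10
4+9
1+3+9
5+8
1+4+8
2+3+8
6+7
1+5+7
2+4+7
1+2+3+7
2+5+6
3+4+6
1+2+4+6
1+3+4+5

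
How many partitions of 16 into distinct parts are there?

32

A partial list (first 12 by largest part):
16
15,1
14,2
13,3
13,2,1
12,4
12,3,1
11,5
11,4,1
11,3,2
10,6
10,5,1
…and 20 more, for 32 total.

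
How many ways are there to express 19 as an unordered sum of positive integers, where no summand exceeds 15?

483

Direct enumeration gives 483 partitions.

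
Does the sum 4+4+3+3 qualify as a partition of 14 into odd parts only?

The parts sum to 14, and the condition 'every summand is odd' is violated.

No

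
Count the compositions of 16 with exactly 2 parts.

15

By stars and bars with positive parts, the count is C(15,1) = 15.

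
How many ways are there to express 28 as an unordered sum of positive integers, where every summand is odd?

222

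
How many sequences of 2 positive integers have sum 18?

17

A composition of 18 into 2 positive parts is chosen by placing 1 dividers among the 17 gaps between 18 units: C(17,1) = 17.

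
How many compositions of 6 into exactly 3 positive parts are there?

By stars and bars with positive parts, the count is C(5,2) = 10.

10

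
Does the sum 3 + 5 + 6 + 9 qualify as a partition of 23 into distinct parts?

Yes

The parts sum to 23, and the condition 'all summands are distinct' holds.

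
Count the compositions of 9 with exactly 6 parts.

56

Equivalently, choose which 5 of the 8 gaps become plus signs: C(8,5) = 56.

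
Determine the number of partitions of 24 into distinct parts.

122

Counting exhaustively, 122 partitions satisfy the conditions.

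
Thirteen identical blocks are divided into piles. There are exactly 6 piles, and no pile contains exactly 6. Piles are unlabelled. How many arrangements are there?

12

The partitions of 13 that satisfy the conditions:
8+1+1+1+1+1
7+2+1+1+1+1
5+4+1+1+1+1
5+3+2+1+1+1
5+2+2+2+1+1
4+4+2+1+1+1
4+3+3+1+1+1
4+3+2+2+1+1
4+2+2+2+2+1
3+3+3+2+1+1
3+3+2+2+2+1
3+2+2+2+2+2
That's 12 in total.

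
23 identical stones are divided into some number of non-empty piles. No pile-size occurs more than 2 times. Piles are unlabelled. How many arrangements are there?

355

Enumerating by decreasing first part gives 355 partitions in all.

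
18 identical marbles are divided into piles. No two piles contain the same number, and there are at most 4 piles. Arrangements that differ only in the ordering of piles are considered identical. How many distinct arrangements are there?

There are too many to list fully; the first 12 (by largest part) are:
18
17+1
16+2
15+3
15+2+1
14+4
14+3+1
13+5
13+4+1
13+3+2
12+6
12+5+1
…and 31 more, for 43 total.

43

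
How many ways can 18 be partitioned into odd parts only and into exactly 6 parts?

They are:
13, 1, 1, 1, 1, 1
11, 3, 1, 1, 1, 1
9, 5, 1, 1, 1, 1
9, 3, 3, 1, 1, 1
7, 7, 1, 1, 1, 1
7, 5, 3, 1, 1, 1
7, 3, 3, 3, 1, 1
5, 5, 5, 1, 1, 1
5, 5, 3, 3, 1, 1
5, 3, 3, 3, 3, 1
3, 3, 3, 3, 3, 3

11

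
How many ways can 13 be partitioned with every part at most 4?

39

There are too many to list fully; the first 12 (by largest part) are:
4 + 4 + 4 + 1
4 + 4 + 3 + 2
4 + 4 + 3 + 1 + 1
4 + 4 + 2 + 2 + 1
4 + 4 + 2 + 1 + 1 + 1
4 + 4 + 1 + 1 + 1 + 1 + 1
4 + 3 + 3 + 3
4 + 3 + 3 + 2 + 1
4 + 3 + 3 + 1 + 1 + 1
4 + 3 + 2 + 2 + 2
4 + 3 + 2 + 2 + 1 + 1
4 + 3 + 2 + 1 + 1 + 1 + 1
…and 27 more, for 39 total.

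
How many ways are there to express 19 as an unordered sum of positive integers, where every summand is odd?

54

A partial list (first 12 by largest part):
19
1 + 1 + 17
1 + 3 + 15
1 + 1 + 1 + 1 + 15
1 + 5 + 13
3 + 3 + 13
1 + 1 + 1 + 3 + 13
1 + 1 + 1 + 1 + 1 + 1 + 13
1 + 7 + 11
3 + 5 + 11
1 + 1 + 1 + 5 + 11
1 + 1 + 3 + 3 + 11
…and 42 more, for 54 total.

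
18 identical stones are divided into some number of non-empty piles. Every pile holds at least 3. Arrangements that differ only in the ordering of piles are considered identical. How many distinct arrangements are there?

33

A partial list (first 12 by largest part):
18
15, 3
14, 4
13, 5
12, 6
12, 3, 3
11, 7
11, 4, 3
10, 8
10, 5, 3
10, 4, 4
9, 9
…and 21 more, for 33 total.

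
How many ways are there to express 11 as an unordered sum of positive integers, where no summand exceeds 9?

There are too many to list fully; the first 12 (by largest part) are:
2 + 9
1 + 1 + 9
3 + 8
1 + 2 + 8
1 + 1 + 1 + 8
4 + 7
1 + 3 + 7
2 + 2 + 7
1 + 1 + 2 + 7
1 + 1 + 1 + 1 + 7
5 + 6
1 + 4 + 6
…and 42 more, for 54 total.

54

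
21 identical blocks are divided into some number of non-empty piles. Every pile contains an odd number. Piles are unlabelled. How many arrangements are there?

76

Enumerating by decreasing first part gives 76 partitions in all.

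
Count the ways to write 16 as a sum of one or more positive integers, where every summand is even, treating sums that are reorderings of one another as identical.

22

The partitions of 16 that satisfy the conditions:
16
14, 2
12, 4
12, 2, 2
10, 6
10, 4, 2
10, 2, 2, 2
8, 8
8, 6, 2
8, 4, 4
8, 4, 2, 2
8, 2, 2, 2, 2
6, 6, 4
6, 6, 2, 2
6, 4, 4, 2
6, 4, 2, 2, 2
6, 2, 2, 2, 2, 2
4, 4, 4, 4
4, 4, 4, 2, 2
4, 4, 2, 2, 2, 2
4, 2, 2, 2, 2, 2, 2
2, 2, 2, 2, 2, 2, 2, 2
Counting gives 22.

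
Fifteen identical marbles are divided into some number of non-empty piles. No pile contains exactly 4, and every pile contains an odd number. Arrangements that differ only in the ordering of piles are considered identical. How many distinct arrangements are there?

There are too many to list fully; the first 12 (by largest part) are:
15
13, 1, 1
11, 3, 1
11, 1, 1, 1, 1
9, 5, 1
9, 3, 3
9, 3, 1, 1, 1
9, 1, 1, 1, 1, 1, 1
7, 7, 1
7, 5, 3
7, 5, 1, 1, 1
7, 3, 3, 1, 1
…and 15 more, for 27 total.

27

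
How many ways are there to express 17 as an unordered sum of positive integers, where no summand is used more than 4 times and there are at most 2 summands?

9

They are:
17
16,1
15,2
14,3
13,4
12,5
11,6
10,7
9,8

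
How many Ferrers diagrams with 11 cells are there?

56

A partial list (first 12 by largest part):
11
10 + 1
9 + 2
9 + 1 + 1
8 + 3
8 + 2 + 1
8 + 1 + 1 + 1
7 + 4
7 + 3 + 1
7 + 2 + 2
7 + 2 + 1 + 1
7 + 1 + 1 + 1 + 1
…and 44 more, for 56 total.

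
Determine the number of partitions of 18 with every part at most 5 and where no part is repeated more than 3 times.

A partial list (first 12 by largest part):
5 + 5 + 5 + 3
5 + 5 + 5 + 2 + 1
5 + 5 + 5 + 1 + 1 + 1
5 + 5 + 4 + 4
5 + 5 + 4 + 3 + 1
5 + 5 + 4 + 2 + 2
5 + 5 + 4 + 2 + 1 + 1
5 + 5 + 3 + 3 + 2
5 + 5 + 3 + 3 + 1 + 1
5 + 5 + 3 + 2 + 2 + 1
5 + 5 + 3 + 2 + 1 + 1 + 1
5 + 5 + 2 + 2 + 2 + 1 + 1
…and 29 more, for 41 total.

41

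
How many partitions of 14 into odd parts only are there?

Listing the qualifying partitions of 14:
13,1
11,3
11,1,1,1
9,5
9,3,1,1
9,1,1,1,1,1
7,7
7,5,1,1
7,3,3,1
7,3,1,1,1,1
7,1,1,1,1,1,1,1
5,5,3,1
5,5,1,1,1,1
5,3,3,3
5,3,3,1,1,1
5,3,1,1,1,1,1,1
5,1,1,1,1,1,1,1,1,1
3,3,3,3,1,1
3,3,3,1,1,1,1,1
3,3,1,1,1,1,1,1,1,1
3,1,1,1,1,1,1,1,1,1,1,1
1,1,1,1,1,1,1,1,1,1,1,1,1,1

22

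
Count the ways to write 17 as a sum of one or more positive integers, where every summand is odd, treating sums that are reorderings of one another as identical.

A partial list (first 12 by largest part):
17
15+1+1
13+3+1
13+1+1+1+1
11+5+1
11+3+3
11+3+1+1+1
11+1+1+1+1+1+1
9+7+1
9+5+3
9+5+1+1+1
9+3+3+1+1
…and 26 more, for 38 total.

38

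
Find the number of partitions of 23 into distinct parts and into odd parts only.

9

The partitions of 23 that satisfy the conditions:
23
1, 3, 19
1, 5, 17
1, 7, 15
3, 5, 15
1, 9, 13
3, 7, 13
3, 9, 11
5, 7, 11
That's 9 in total.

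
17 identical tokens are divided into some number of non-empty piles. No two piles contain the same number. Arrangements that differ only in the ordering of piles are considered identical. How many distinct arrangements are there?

38

A partial list (first 12 by largest part):
17
16 + 1
15 + 2
14 + 3
14 + 2 + 1
13 + 4
13 + 3 + 1
12 + 5
12 + 4 + 1
12 + 3 + 2
11 + 6
11 + 5 + 1
…and 26 more, for 38 total.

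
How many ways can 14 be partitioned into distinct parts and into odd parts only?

3

They are:
13+1
11+3
9+5
Counting gives 3.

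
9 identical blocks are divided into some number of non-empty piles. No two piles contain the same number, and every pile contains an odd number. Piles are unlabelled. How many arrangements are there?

The partitions of 9 that satisfy the conditions:
9
5, 3, 1
That's 2 in total.

2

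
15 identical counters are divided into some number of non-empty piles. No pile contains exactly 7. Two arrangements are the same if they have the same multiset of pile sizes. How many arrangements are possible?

Direct enumeration gives 154 partitions.

154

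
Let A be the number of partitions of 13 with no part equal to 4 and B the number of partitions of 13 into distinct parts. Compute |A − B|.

53

Partitions of 13 with no part equal to 4: 71.
Partitions of 13 into distinct parts: 18.
|71 − 18| = 53.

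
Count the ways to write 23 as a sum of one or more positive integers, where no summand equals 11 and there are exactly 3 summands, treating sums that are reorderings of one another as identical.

38

A partial list (first 12 by largest part):
21,1,1
20,2,1
19,3,1
19,2,2
18,4,1
18,3,2
17,5,1
17,4,2
17,3,3
16,6,1
16,5,2
16,4,3
…and 26 more, for 38 total.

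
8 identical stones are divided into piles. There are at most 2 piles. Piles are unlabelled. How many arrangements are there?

5

Enumerating:
8
1,7
2,6
3,5
4,4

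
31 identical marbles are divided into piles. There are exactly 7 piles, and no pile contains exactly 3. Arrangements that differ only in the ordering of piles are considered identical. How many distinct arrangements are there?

342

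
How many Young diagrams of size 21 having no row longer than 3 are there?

48

There are too many to list fully; the first 12 (by largest part) are:
3, 3, 3, 3, 3, 3, 3
3, 3, 3, 3, 3, 3, 2, 1
3, 3, 3, 3, 3, 3, 1, 1, 1
3, 3, 3, 3, 3, 2, 2, 2
3, 3, 3, 3, 3, 2, 2, 1, 1
3, 3, 3, 3, 3, 2, 1, 1, 1, 1
3, 3, 3, 3, 3, 1, 1, 1, 1, 1, 1
3, 3, 3, 3, 2, 2, 2, 2, 1
3, 3, 3, 3, 2, 2, 2, 1, 1, 1
3, 3, 3, 3, 2, 2, 1, 1, 1, 1, 1
3, 3, 3, 3, 2, 1, 1, 1, 1, 1, 1, 1
3, 3, 3, 3, 1, 1, 1, 1, 1, 1, 1, 1, 1
…and 36 more, for 48 total.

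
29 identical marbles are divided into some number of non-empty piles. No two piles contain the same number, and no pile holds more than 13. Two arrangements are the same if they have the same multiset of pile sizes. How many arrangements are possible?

121

A full systematic count gives 121.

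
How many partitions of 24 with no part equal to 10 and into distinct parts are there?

102

There are 102 such partitions.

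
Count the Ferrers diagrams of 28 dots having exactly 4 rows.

169

A full systematic count gives 169.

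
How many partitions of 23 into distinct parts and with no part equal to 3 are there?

64

There are too many to list fully; the first 12 (by largest part) are:
23
22,1
21,2
20,2,1
19,4
18,5
18,4,1
17,6
17,5,1
17,4,2
16,7
16,6,1
…and 52 more, for 64 total.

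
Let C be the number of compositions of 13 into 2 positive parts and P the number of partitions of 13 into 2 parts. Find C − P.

6

Ordered (compositions into 2 parts): C(12,1) = 12.
Partitions of 13 into exactly 2 parts: 6.
Difference: 12 − 6 = 6.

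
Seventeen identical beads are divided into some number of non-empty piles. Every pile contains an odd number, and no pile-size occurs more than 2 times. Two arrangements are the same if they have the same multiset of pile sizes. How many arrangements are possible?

The partitions of 17 that satisfy the conditions:
17
1,1,15
1,3,13
1,5,11
3,3,11
1,7,9
3,5,9
1,1,3,3,9
3,7,7
5,5,7
1,1,3,5,7
1,3,3,5,5
Counting gives 12.

12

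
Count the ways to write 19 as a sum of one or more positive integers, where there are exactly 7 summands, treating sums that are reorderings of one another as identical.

65

There are too many to list fully; the first 12 (by largest part) are:
13+1+1+1+1+1+1
12+2+1+1+1+1+1
11+3+1+1+1+1+1
11+2+2+1+1+1+1
10+4+1+1+1+1+1
10+3+2+1+1+1+1
10+2+2+2+1+1+1
9+5+1+1+1+1+1
9+4+2+1+1+1+1
9+3+3+1+1+1+1
9+3+2+2+1+1+1
9+2+2+2+2+1+1
…and 53 more, for 65 total.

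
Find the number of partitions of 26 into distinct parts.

Systematic enumeration (by largest part, then next-largest, …) yields 165.

165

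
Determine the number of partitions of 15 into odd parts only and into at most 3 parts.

8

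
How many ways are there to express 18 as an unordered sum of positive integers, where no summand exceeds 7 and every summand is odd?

There are too many to list fully; the first 12 (by largest part) are:
1, 3, 7, 7
1, 1, 1, 1, 7, 7
1, 5, 5, 7
3, 3, 5, 7
1, 1, 1, 3, 5, 7
1, 1, 1, 1, 1, 1, 5, 7
1, 1, 3, 3, 3, 7
1, 1, 1, 1, 1, 3, 3, 7
1, 1, 1, 1, 1, 1, 1, 1, 3, 7
1, 1, 1, 1, 1, 1, 1, 1, 1, 1, 1, 7
3, 5, 5, 5
1, 1, 1, 5, 5, 5
…and 15 more, for 27 total.

27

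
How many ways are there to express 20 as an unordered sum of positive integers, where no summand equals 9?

Systematic enumeration (by largest part, then next-largest, …) yields 571.

571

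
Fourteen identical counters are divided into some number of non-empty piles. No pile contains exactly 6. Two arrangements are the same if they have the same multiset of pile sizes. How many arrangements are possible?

113

Enumerating by decreasing first part gives 113 partitions in all.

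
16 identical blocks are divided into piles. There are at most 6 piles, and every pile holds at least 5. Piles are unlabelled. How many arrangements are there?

Listing the qualifying partitions of 16:
16
11,5
10,6
9,7
8,8
6,5,5

6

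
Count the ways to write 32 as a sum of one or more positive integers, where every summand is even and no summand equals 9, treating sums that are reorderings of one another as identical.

231

A full systematic count gives 231.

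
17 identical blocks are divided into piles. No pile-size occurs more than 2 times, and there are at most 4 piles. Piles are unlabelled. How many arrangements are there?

There are too many to list fully; the first 12 (by largest part) are:
17
16,1
15,2
15,1,1
14,3
14,2,1
13,4
13,3,1
13,2,2
13,2,1,1
12,5
12,4,1
…and 55 more, for 67 total.

67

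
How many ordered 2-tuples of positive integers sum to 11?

10

A composition of 11 into 2 positive parts is chosen by placing 1 dividers among the 10 gaps between 11 units: C(10,1) = 10.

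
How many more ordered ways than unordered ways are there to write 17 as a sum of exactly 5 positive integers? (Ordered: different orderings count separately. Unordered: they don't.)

1773

Ordered (compositions into 5 parts): C(16,4) = 1820.
Unordered (partitions into 5 parts): 47.
Difference: 1820 − 47 = 1773.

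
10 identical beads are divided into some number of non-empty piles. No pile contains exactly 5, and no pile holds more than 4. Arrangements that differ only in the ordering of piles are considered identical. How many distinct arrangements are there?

23

Listing the qualifying partitions of 10:
4 + 4 + 2
4 + 4 + 1 + 1
4 + 3 + 3
4 + 3 + 2 + 1
4 + 3 + 1 + 1 + 1
4 + 2 + 2 + 2
4 + 2 + 2 + 1 + 1
4 + 2 + 1 + 1 + 1 + 1
4 + 1 + 1 + 1 + 1 + 1 + 1
3 + 3 + 3 + 1
3 + 3 + 2 + 2
3 + 3 + 2 + 1 + 1
3 + 3 + 1 + 1 + 1 + 1
3 + 2 + 2 + 2 + 1
3 + 2 + 2 + 1 + 1 + 1
3 + 2 + 1 + 1 + 1 + 1 + 1
3 + 1 + 1 + 1 + 1 + 1 + 1 + 1
2 + 2 + 2 + 2 + 2
2 + 2 + 2 + 2 + 1 + 1
2 + 2 + 2 + 1 + 1 + 1 + 1
2 + 2 + 1 + 1 + 1 + 1 + 1 + 1
2 + 1 + 1 + 1 + 1 + 1 + 1 + 1 + 1
1 + 1 + 1 + 1 + 1 + 1 + 1 + 1 + 1 + 1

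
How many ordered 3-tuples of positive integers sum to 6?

10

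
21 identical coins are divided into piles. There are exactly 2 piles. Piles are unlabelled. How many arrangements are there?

They are:
1,20
2,19
3,18
4,17
5,16
6,15
7,14
8,13
9,12
10,11

10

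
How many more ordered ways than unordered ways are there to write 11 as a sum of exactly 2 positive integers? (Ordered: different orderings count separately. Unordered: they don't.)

5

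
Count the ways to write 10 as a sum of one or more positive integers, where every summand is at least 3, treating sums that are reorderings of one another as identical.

5

Enumerating:
10
7 + 3
6 + 4
5 + 5
4 + 3 + 3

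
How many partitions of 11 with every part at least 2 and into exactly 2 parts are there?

4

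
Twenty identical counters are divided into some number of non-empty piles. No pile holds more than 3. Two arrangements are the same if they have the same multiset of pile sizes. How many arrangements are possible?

A partial list (first 12 by largest part):
2,3,3,3,3,3,3
1,1,3,3,3,3,3,3
1,2,2,3,3,3,3,3
1,1,1,2,3,3,3,3,3
1,1,1,1,1,3,3,3,3,3
2,2,2,2,3,3,3,3
1,1,2,2,2,3,3,3,3
1,1,1,1,2,2,3,3,3,3
1,1,1,1,1,1,2,3,3,3,3
1,1,1,1,1,1,1,1,3,3,3,3
1,2,2,2,2,2,3,3,3
1,1,1,2,2,2,2,3,3,3
…and 32 more, for 44 total.

44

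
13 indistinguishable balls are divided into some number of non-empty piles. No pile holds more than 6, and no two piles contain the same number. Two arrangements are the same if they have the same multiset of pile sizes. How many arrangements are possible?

4

They are:
6, 5, 2
6, 4, 3
6, 4, 2, 1
5, 4, 3, 1
Counting gives 4.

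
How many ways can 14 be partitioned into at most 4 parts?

There are too many to list fully; the first 12 (by largest part) are:
14
13, 1
12, 2
12, 1, 1
11, 3
11, 2, 1
11, 1, 1, 1
10, 4
10, 3, 1
10, 2, 2
10, 2, 1, 1
9, 5
…and 35 more, for 47 total.

47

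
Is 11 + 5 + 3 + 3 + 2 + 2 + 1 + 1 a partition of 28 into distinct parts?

The parts sum to 28, and the condition 'all summands are distinct' is violated.

No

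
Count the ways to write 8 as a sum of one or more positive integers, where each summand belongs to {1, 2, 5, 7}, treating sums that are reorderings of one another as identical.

8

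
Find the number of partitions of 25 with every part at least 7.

Listing the qualifying partitions of 25:
25
18+7
17+8
16+9
15+10
14+11
13+12
11+7+7
10+8+7
9+9+7
9+8+8

11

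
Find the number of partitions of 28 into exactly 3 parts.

There are too many to list fully; the first 12 (by largest part) are:
26,1,1
25,2,1
24,3,1
24,2,2
23,4,1
23,3,2
22,5,1
22,4,2
22,3,3
21,6,1
21,5,2
21,4,3
…and 53 more, for 65 total.

65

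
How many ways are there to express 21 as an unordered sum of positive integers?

Direct enumeration gives 792 partitions.

792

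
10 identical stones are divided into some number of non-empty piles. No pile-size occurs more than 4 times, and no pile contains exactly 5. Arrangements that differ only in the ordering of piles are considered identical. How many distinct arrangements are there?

28

A partial list (first 12 by largest part):
10
9,1
8,2
8,1,1
7,3
7,2,1
7,1,1,1
6,4
6,3,1
6,2,2
6,2,1,1
6,1,1,1,1
…and 16 more, for 28 total.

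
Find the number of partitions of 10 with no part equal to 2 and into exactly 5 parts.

The partitions of 10 that satisfy the conditions:
6+1+1+1+1
4+3+1+1+1

2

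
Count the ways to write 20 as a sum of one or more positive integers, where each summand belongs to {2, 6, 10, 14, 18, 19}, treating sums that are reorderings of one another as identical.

10

Enumerating:
18,2
14,6
14,2,2,2
10,10
10,6,2,2
10,2,2,2,2,2
6,6,6,2
6,6,2,2,2,2
6,2,2,2,2,2,2,2
2,2,2,2,2,2,2,2,2,2
Counting gives 10.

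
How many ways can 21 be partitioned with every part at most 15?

773

There are 773 such partitions.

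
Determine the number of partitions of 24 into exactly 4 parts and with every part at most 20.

Direct enumeration gives 107 partitions.

107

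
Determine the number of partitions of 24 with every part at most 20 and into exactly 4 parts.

107

Counting exhaustively, 107 partitions satisfy the conditions.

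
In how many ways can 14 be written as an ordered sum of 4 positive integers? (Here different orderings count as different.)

Place 3 bars in the 13 internal gaps of a row of 14 dots: C(13,3) = 286.

286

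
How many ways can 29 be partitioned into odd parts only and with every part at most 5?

37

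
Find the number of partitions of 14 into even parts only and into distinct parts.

The partitions of 14 that satisfy the conditions:
14
12+2
10+4
8+6
8+4+2
That's 5 in total.

5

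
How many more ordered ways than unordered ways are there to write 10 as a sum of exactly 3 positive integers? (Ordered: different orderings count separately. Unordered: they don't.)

28

Compositions: C(9,2) = 36.
Partitions of 10 into exactly 3 parts: 8.
Difference: 36 − 8 = 28.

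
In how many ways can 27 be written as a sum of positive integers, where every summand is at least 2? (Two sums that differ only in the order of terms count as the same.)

574

Direct enumeration gives 574 partitions.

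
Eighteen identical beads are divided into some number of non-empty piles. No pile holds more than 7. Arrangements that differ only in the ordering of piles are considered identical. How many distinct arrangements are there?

Systematic enumeration (by largest part, then next-largest, …) yields 248.

248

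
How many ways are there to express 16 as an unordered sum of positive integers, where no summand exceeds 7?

164

A full systematic count gives 164.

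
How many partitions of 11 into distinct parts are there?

Listing the qualifying partitions of 11:
11
10+1
9+2
8+3
8+2+1
7+4
7+3+1
6+5
6+4+1
6+3+2
5+4+2
5+3+2+1

12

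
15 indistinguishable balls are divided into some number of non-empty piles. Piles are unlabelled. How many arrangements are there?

Direct enumeration gives 176 partitions.

176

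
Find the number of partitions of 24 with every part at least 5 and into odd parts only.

Enumerating:
19 + 5
17 + 7
15 + 9
13 + 11
9 + 5 + 5 + 5
7 + 7 + 5 + 5

6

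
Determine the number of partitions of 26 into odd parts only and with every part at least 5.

8

The partitions of 26 that satisfy the conditions:
21+5
19+7
17+9
15+11
13+13
11+5+5+5
9+7+5+5
7+7+7+5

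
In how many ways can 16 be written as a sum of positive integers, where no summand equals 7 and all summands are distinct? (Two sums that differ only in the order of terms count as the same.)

They are:
16
15 + 1
14 + 2
13 + 3
13 + 2 + 1
12 + 4
12 + 3 + 1
11 + 5
11 + 4 + 1
11 + 3 + 2
10 + 6
10 + 5 + 1
10 + 4 + 2
10 + 3 + 2 + 1
9 + 6 + 1
9 + 5 + 2
9 + 4 + 3
9 + 4 + 2 + 1
8 + 6 + 2
8 + 5 + 3
8 + 5 + 2 + 1
8 + 4 + 3 + 1
6 + 5 + 4 + 1
6 + 5 + 3 + 2
6 + 4 + 3 + 2 + 1
That's 25 in total.

25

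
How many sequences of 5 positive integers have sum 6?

By stars and bars with positive parts, the count is C(5,4) = 5.

5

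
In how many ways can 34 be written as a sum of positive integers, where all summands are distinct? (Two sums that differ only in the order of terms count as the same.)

512

A full systematic count gives 512.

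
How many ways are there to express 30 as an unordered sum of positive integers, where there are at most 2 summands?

16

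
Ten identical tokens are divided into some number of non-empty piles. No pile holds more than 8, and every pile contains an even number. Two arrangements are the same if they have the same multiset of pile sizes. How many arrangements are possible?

6

The partitions of 10 that satisfy the conditions:
8+2
6+4
6+2+2
4+4+2
4+2+2+2
2+2+2+2+2
That's 6 in total.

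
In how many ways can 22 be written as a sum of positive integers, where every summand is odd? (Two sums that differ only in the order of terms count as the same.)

89

There are 89 such partitions.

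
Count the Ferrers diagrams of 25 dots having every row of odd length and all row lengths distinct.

Enumerating:
25
21 + 3 + 1
19 + 5 + 1
17 + 7 + 1
17 + 5 + 3
15 + 9 + 1
15 + 7 + 3
13 + 11 + 1
13 + 9 + 3
13 + 7 + 5
11 + 9 + 5
9 + 7 + 5 + 3 + 1
Counting gives 12.

12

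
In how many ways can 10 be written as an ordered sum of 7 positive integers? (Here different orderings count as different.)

84

Place 6 bars in the 9 internal gaps of a row of 10 dots: C(9,6) = 84.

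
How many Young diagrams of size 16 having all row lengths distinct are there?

There are too many to list fully; the first 12 (by largest part) are:
16
1, 15
2, 14
3, 13
1, 2, 13
4, 12
1, 3, 12
5, 11
1, 4, 11
2, 3, 11
6, 10
1, 5, 10
…and 20 more, for 32 total.

32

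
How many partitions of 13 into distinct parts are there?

Enumerating:
13
12 + 1
11 + 2
10 + 3
10 + 2 + 1
9 + 4
9 + 3 + 1
8 + 5
8 + 4 + 1
8 + 3 + 2
7 + 6
7 + 5 + 1
7 + 4 + 2
7 + 3 + 2 + 1
6 + 5 + 2
6 + 4 + 3
6 + 4 + 2 + 1
5 + 4 + 3 + 1
Counting gives 18.

18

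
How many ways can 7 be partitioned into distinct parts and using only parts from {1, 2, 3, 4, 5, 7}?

The partitions of 7 that satisfy the conditions:
7
5, 2
4, 3
4, 2, 1
That's 4 in total.

4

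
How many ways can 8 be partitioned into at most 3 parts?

Enumerating:
8
7 + 1
6 + 2
6 + 1 + 1
5 + 3
5 + 2 + 1
4 + 4
4 + 3 + 1
4 + 2 + 2
3 + 3 + 2
That's 10 in total.

10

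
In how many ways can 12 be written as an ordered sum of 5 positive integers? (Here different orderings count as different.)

330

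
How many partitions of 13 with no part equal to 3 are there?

There are too many to list fully; the first 12 (by largest part) are:
13
12+1
11+2
11+1+1
10+2+1
10+1+1+1
9+4
9+2+2
9+2+1+1
9+1+1+1+1
8+5
8+4+1
…and 47 more, for 59 total.

59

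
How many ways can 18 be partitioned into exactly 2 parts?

Listing the qualifying partitions of 18:
17, 1
16, 2
15, 3
14, 4
13, 5
12, 6
11, 7
10, 8
9, 9

9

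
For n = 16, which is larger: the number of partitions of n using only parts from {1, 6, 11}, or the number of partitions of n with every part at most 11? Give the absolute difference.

215

Partitions of 16 using only parts from {1, 6, 11}: 4.
Partitions of 16 with every part at most 11: 219.
|4 − 219| = 215.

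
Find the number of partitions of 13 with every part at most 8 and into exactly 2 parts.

2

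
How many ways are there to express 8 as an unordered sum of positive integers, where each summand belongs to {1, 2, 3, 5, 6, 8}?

16

Listing the qualifying partitions of 8:
8
6 + 2
6 + 1 + 1
5 + 3
5 + 2 + 1
5 + 1 + 1 + 1
3 + 3 + 2
3 + 3 + 1 + 1
3 + 2 + 2 + 1
3 + 2 + 1 + 1 + 1
3 + 1 + 1 + 1 + 1 + 1
2 + 2 + 2 + 2
2 + 2 + 2 + 1 + 1
2 + 2 + 1 + 1 + 1 + 1
2 + 1 + 1 + 1 + 1 + 1 + 1
1 + 1 + 1 + 1 + 1 + 1 + 1 + 1
Counting gives 16.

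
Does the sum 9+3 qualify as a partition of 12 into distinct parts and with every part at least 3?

The parts sum to 12, and the condition 'all summands are distinct' holds; the condition 'every summand is at least 3' holds.

Yes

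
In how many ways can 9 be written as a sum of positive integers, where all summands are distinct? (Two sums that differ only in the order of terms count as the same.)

They are:
9
1 + 8
2 + 7
3 + 6
1 + 2 + 6
4 + 5
1 + 3 + 5
2 + 3 + 4

8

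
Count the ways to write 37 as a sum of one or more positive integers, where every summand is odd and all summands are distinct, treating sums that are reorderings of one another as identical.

35

There are too many to list fully; the first 12 (by largest part) are:
37
1 + 3 + 33
1 + 5 + 31
1 + 7 + 29
3 + 5 + 29
1 + 9 + 27
3 + 7 + 27
1 + 11 + 25
3 + 9 + 25
5 + 7 + 25
1 + 13 + 23
3 + 11 + 23
…and 23 more, for 35 total.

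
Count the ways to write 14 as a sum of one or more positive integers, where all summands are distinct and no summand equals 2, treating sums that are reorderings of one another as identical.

Listing the qualifying partitions of 14:
14
13,1
11,3
10,4
10,3,1
9,5
9,4,1
8,6
8,5,1
7,6,1
7,4,3
6,5,3
6,4,3,1
That's 13 in total.

13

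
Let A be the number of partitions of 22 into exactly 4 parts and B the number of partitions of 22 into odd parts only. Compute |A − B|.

Partitions of 22 into exactly 4 parts: 84.
Partitions of 22 into odd parts only: 89.
|84 − 89| = 5.

5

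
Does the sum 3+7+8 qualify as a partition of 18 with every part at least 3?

Yes

The parts sum to 18, and the condition 'every summand is at least 3' holds.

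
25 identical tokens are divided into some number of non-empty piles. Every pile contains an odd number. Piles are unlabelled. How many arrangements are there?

Systematic enumeration (by largest part, then next-largest, …) yields 142.

142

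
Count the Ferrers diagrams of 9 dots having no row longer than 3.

Enumerating:
3 + 3 + 3
1 + 2 + 3 + 3
1 + 1 + 1 + 3 + 3
2 + 2 + 2 + 3
1 + 1 + 2 + 2 + 3
1 + 1 + 1 + 1 + 2 + 3
1 + 1 + 1 + 1 + 1 + 1 + 3
1 + 2 + 2 + 2 + 2
1 + 1 + 1 + 2 + 2 + 2
1 + 1 + 1 + 1 + 1 + 2 + 2
1 + 1 + 1 + 1 + 1 + 1 + 1 + 2
1 + 1 + 1 + 1 + 1 + 1 + 1 + 1 + 1
Counting gives 12.

12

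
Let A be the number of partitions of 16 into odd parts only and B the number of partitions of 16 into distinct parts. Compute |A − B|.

0

Partitions of 16 into odd parts only: 32.
Partitions of 16 into distinct parts: 32.
|32 − 32| = 0.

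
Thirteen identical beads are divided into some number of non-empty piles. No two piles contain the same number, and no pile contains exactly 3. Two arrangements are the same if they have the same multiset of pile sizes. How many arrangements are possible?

12

They are:
13
12, 1
11, 2
10, 2, 1
9, 4
8, 5
8, 4, 1
7, 6
7, 5, 1
7, 4, 2
6, 5, 2
6, 4, 2, 1
That's 12 in total.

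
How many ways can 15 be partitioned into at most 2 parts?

8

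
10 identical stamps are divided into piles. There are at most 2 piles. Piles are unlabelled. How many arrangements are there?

Enumerating:
10
1,9
2,8
3,7
4,6
5,5

6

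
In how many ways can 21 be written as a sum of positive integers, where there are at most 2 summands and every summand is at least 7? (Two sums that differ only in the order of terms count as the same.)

They are:
21
14,7
13,8
12,9
11,10

5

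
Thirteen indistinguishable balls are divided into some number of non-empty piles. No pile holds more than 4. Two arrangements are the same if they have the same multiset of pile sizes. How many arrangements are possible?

There are too many to list fully; the first 12 (by largest part) are:
4+4+4+1
4+4+3+2
4+4+3+1+1
4+4+2+2+1
4+4+2+1+1+1
4+4+1+1+1+1+1
4+3+3+3
4+3+3+2+1
4+3+3+1+1+1
4+3+2+2+2
4+3+2+2+1+1
4+3+2+1+1+1+1
…and 27 more, for 39 total.

39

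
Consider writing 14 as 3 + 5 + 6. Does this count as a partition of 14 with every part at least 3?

The parts sum to 14, and the condition 'every summand is at least 3' holds.

Yes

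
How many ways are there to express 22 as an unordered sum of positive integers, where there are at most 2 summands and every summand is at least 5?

8

The partitions of 22 that satisfy the conditions:
22
17, 5
16, 6
15, 7
14, 8
13, 9
12, 10
11, 11
Counting gives 8.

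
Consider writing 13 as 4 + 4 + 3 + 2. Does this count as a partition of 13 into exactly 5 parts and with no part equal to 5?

No

The parts sum to 13, and the condition 'there are exactly 5 summands' is violated.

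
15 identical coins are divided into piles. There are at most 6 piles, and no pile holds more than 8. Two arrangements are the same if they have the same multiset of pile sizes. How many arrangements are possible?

81

Direct enumeration gives 81 partitions.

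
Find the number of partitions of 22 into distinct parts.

There are 89 such partitions.

89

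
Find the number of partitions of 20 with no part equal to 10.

Counting exhaustively, 585 partitions satisfy the conditions.

585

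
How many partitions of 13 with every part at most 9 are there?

Enumerating by decreasing first part gives 94 partitions in all.

94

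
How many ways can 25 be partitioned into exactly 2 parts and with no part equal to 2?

11

Enumerating:
24+1
22+3
21+4
20+5
19+6
18+7
17+8
16+9
15+10
14+11
13+12
Counting gives 11.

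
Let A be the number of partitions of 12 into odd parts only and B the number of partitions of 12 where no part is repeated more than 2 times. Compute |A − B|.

Partitions of 12 into odd parts only: 15.
Partitions of 12 where no part is repeated more than 2 times: 36.
|15 − 36| = 21.

21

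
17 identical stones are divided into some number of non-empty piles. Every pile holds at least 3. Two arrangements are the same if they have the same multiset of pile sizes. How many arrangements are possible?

25

Enumerating:
17
14 + 3
13 + 4
12 + 5
11 + 6
11 + 3 + 3
10 + 7
10 + 4 + 3
9 + 8
9 + 5 + 3
9 + 4 + 4
8 + 6 + 3
8 + 5 + 4
8 + 3 + 3 + 3
7 + 7 + 3
7 + 6 + 4
7 + 5 + 5
7 + 4 + 3 + 3
6 + 6 + 5
6 + 5 + 3 + 3
6 + 4 + 4 + 3
5 + 5 + 4 + 3
5 + 4 + 4 + 4
5 + 3 + 3 + 3 + 3
4 + 4 + 3 + 3 + 3
Counting gives 25.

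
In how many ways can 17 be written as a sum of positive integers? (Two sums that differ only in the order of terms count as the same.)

Systematic enumeration (by largest part, then next-largest, …) yields 297.

297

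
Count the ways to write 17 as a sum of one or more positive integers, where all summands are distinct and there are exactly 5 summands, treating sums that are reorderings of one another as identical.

Enumerating:
7, 4, 3, 2, 1
6, 5, 3, 2, 1
That's 2 in total.

2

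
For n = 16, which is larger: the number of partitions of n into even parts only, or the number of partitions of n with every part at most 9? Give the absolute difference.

Partitions of 16 into even parts only: 22.
Partitions of 16 with every part at most 9: 201.
|22 − 201| = 179.

179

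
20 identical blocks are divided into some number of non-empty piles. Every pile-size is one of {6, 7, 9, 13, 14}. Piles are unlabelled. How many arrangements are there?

The partitions of 20 that satisfy the conditions:
14, 6
13, 7
7, 7, 6
That's 3 in total.

3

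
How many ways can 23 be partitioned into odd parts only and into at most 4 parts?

Enumerating:
23
1, 1, 21
1, 3, 19
1, 5, 17
3, 3, 17
1, 7, 15
3, 5, 15
1, 9, 13
3, 7, 13
5, 5, 13
1, 11, 11
3, 9, 11
5, 7, 11
5, 9, 9
7, 7, 9
Counting gives 15.

15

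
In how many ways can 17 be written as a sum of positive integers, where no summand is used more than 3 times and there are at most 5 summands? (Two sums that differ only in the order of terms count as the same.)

115

Systematic enumeration (by largest part, then next-largest, …) yields 115.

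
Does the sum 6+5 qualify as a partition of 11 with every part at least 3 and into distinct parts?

Yes

The parts sum to 11, and the condition 'every summand is at least 3' holds; the condition 'all summands are distinct' holds.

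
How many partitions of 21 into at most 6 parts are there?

331

A full systematic count gives 331.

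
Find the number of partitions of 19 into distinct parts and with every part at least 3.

17

Listing the qualifying partitions of 19:
19
16, 3
15, 4
14, 5
13, 6
12, 7
12, 4, 3
11, 8
11, 5, 3
10, 9
10, 6, 3
10, 5, 4
9, 7, 3
9, 6, 4
8, 7, 4
8, 6, 5
7, 5, 4, 3
That's 17 in total.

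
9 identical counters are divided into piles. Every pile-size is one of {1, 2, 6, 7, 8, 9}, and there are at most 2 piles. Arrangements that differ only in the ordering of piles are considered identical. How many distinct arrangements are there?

3

Enumerating:
9
8+1
7+2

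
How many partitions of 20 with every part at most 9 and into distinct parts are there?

22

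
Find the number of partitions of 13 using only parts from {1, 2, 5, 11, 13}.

17

The partitions of 13 that satisfy the conditions:
13
2 + 11
1 + 1 + 11
1 + 2 + 5 + 5
1 + 1 + 1 + 5 + 5
2 + 2 + 2 + 2 + 5
1 + 1 + 2 + 2 + 2 + 5
1 + 1 + 1 + 1 + 2 + 2 + 5
1 + 1 + 1 + 1 + 1 + 1 + 2 + 5
1 + 1 + 1 + 1 + 1 + 1 + 1 + 1 + 5
1 + 2 + 2 + 2 + 2 + 2 + 2
1 + 1 + 1 + 2 + 2 + 2 + 2 + 2
1 + 1 + 1 + 1 + 1 + 2 + 2 + 2 + 2
1 + 1 + 1 + 1 + 1 + 1 + 1 + 2 + 2 + 2
1 + 1 + 1 + 1 + 1 + 1 + 1 + 1 + 1 + 2 + 2
1 + 1 + 1 + 1 + 1 + 1 + 1 + 1 + 1 + 1 + 1 + 2
1 + 1 + 1 + 1 + 1 + 1 + 1 + 1 + 1 + 1 + 1 + 1 + 1
Counting gives 17.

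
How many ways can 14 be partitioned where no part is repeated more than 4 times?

100

Counting exhaustively, 100 partitions satisfy the conditions.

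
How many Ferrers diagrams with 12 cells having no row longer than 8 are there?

A partial list (first 12 by largest part):
8+4
8+3+1
8+2+2
8+2+1+1
8+1+1+1+1
7+5
7+4+1
7+3+2
7+3+1+1
7+2+2+1
7+2+1+1+1
7+1+1+1+1+1
…and 58 more, for 70 total.

70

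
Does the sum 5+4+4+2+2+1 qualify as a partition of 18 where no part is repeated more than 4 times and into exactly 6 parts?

Yes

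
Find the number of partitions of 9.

30

A partial list (first 12 by largest part):
9
1 + 8
2 + 7
1 + 1 + 7
3 + 6
1 + 2 + 6
1 + 1 + 1 + 6
4 + 5
1 + 3 + 5
2 + 2 + 5
1 + 1 + 2 + 5
1 + 1 + 1 + 1 + 5
…and 18 more, for 30 total.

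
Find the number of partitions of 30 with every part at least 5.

There are too many to list fully; the first 12 (by largest part) are:
30
25, 5
24, 6
23, 7
22, 8
21, 9
20, 10
20, 5, 5
19, 11
19, 6, 5
18, 12
18, 7, 5
…and 58 more, for 70 total.

70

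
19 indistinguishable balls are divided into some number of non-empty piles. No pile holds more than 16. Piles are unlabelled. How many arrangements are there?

486

Enumerating by decreasing first part gives 486 partitions in all.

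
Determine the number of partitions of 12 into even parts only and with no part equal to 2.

Listing the qualifying partitions of 12:
12
4, 8
6, 6
4, 4, 4
Counting gives 4.

4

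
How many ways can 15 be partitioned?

Systematic enumeration (by largest part, then next-largest, …) yields 176.

176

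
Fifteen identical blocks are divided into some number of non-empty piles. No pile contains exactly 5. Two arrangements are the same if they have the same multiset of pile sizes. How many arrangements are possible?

134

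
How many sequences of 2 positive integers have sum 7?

6

Place 1 bars in the 6 internal gaps of a row of 7 dots: C(6,1) = 6.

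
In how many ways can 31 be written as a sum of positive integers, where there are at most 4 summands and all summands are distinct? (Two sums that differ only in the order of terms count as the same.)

201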